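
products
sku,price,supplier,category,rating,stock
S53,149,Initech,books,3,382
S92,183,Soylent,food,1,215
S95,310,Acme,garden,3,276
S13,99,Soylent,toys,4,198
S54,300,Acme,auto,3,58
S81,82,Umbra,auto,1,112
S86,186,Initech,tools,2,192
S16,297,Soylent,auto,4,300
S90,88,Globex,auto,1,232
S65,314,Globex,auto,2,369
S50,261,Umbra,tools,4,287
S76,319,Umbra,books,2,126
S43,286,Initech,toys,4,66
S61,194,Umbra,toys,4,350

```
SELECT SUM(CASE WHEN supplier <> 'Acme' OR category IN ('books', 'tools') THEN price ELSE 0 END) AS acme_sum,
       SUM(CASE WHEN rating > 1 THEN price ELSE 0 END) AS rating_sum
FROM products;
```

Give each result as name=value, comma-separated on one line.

acme_sum=2458, rating_sum=2715

[acme_sum: supplier <> 'Acme' OR category IN ('books', 'tools')]
sku=S53: ✓ → 149
sku=S92: ✓ → 183
sku=S95: ✗
sku=S13: ✓ → 99
sku=S54: ✗
sku=S81: ✓ → 82
sku=S86: ✓ → 186
sku=S16: ✓ → 297
sku=S90: ✓ → 88
sku=S65: ✓ → 314
sku=S50: ✓ → 261
sku=S76: ✓ → 319
sku=S43: ✓ → 286
sku=S61: ✓ → 194
acme_sum = 149 + 183 + 99 + 82 + 186 + 297 + 88 + 314 + 261 + 319 + 286 + 194 = 2458
—
[rating_sum: rating > 1]
sku=S53: ✓ → 149
sku=S92: ✗
sku=S95: ✓ → 310
sku=S13: ✓ → 99
sku=S54: ✓ → 300
sku=S81: ✗
sku=S86: ✓ → 186
sku=S16: ✓ → 297
sku=S90: ✗
sku=S65: ✓ → 314
sku=S50: ✓ → 261
sku=S76: ✓ → 319
sku=S43: ✓ → 286
sku=S61: ✓ → 194
rating_sum = 149 + 310 + 99 + 300 + 186 + 297 + 314 + 261 + 319 + 286 + 194 = 2715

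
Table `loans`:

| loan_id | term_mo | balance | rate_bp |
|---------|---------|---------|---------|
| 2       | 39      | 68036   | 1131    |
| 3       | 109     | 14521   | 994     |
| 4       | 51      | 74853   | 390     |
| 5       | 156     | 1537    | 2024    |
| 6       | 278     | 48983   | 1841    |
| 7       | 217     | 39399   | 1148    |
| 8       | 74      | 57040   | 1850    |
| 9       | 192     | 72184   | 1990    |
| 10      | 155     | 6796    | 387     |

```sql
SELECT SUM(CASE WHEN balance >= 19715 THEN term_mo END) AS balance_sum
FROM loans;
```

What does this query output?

851

loan_id=2: ✓ → 39
loan_id=3: ✗
loan_id=4: ✓ → 51
loan_id=5: ✗
loan_id=6: ✓ → 278
loan_id=7: ✓ → 217
loan_id=8: ✓ → 74
loan_id=9: ✓ → 192
loan_id=10: ✗
balance_sum = 39 + 51 + 278 + 217 + 74 + 192 = 851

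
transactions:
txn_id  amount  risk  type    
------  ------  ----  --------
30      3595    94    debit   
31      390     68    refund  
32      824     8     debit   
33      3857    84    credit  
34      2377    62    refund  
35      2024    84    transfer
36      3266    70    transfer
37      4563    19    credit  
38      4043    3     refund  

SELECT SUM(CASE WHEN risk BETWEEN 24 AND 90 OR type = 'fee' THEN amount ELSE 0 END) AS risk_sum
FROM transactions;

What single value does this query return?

11914

txn_id=30: ✗
txn_id=31: ✓ → 390
txn_id=32: ✗
txn_id=33: ✓ → 3857
txn_id=34: ✓ → 2377
txn_id=35: ✓ → 2024
txn_id=36: ✓ → 3266
txn_id=37: ✗
txn_id=38: ✗
risk_sum = 390 + 3857 + 2377 + 2024 + 3266 = 11914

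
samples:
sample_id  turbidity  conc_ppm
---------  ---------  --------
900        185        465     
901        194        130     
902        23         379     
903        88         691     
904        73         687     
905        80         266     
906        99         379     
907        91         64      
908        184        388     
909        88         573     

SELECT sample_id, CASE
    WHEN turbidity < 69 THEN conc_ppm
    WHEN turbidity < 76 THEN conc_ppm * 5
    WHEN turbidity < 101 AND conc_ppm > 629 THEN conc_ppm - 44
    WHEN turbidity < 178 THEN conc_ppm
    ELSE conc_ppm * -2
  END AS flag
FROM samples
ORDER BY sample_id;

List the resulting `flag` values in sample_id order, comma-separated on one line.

-930, -260, 379, 647, 3435, 266, 379, 64, -776, 573

sample_id=900: ELSE → -930
sample_id=901: ELSE → -260
sample_id=902: turbidity < 69 → 379
sample_id=903: turbidity < 101 AND conc_ppm > 629 → 647
sample_id=904: turbidity < 76 → 3435
sample_id=905: turbidity < 178 → 266
sample_id=906: turbidity < 178 → 379
sample_id=907: turbidity < 178 → 64
sample_id=908: ELSE → -776
sample_id=909: turbidity < 178 → 573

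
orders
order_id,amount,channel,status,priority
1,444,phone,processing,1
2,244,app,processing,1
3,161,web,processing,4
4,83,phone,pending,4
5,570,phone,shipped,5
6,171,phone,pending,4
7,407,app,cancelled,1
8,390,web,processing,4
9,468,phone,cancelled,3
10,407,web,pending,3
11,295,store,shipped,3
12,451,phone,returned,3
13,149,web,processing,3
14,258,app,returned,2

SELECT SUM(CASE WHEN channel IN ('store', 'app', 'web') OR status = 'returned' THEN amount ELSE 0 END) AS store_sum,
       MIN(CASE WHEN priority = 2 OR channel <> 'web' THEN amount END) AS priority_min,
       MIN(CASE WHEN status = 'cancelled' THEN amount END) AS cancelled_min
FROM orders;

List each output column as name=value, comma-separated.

[store_sum: channel IN ('store', 'app', 'web') OR status = 'returned']
order_id=1: ✗
order_id=2: ✓ → 244
order_id=3: ✓ → 161
order_id=4: ✗
order_id=5: ✗
order_id=6: ✗
order_id=7: ✓ → 407
order_id=8: ✓ → 390
order_id=9: ✗
order_id=10: ✓ → 407
order_id=11: ✓ → 295
order_id=12: ✓ → 451
order_id=13: ✓ → 149
order_id=14: ✓ → 258
store_sum = 244 + 161 + 407 + 390 + 407 + 295 + 451 + 149 + 258 = 2762
—
[priority_min: priority = 2 OR channel <> 'web']
order_id=1: ✓ → 444
order_id=2: ✓ → 244
order_id=3: ✗
order_id=4: ✓ → 83
order_id=5: ✓ → 570
order_id=6: ✓ → 171
order_id=7: ✓ → 407
order_id=8: ✗
order_id=9: ✓ → 468
order_id=10: ✗
order_id=11: ✓ → 295
order_id=12: ✓ → 451
order_id=13: ✗
order_id=14: ✓ → 258
priority_min = MIN(444, 244, 83, 570, 171, 407, 468, 295, 451, 258) = 83
—
[cancelled_min: status = 'cancelled']
order_id=1: ✗
order_id=2: ✗
order_id=3: ✗
order_id=4: ✗
order_id=5: ✗
order_id=6: ✗
order_id=7: ✓ → 407
order_id=8: ✗
order_id=9: ✓ → 468
order_id=10: ✗
order_id=11: ✗
order_id=12: ✗
order_id=13: ✗
order_id=14: ✗
cancelled_min = MIN(407, 468) = 407

store_sum=2762, priority_min=83, cancelled_min=407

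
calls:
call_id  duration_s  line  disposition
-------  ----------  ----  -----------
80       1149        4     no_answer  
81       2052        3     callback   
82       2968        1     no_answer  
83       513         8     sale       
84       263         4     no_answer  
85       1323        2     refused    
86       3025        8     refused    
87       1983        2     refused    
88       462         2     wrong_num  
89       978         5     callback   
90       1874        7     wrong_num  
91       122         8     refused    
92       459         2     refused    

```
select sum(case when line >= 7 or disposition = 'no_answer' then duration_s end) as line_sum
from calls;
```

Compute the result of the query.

call_id=80: ✓ → 1149
call_id=81: ✗
call_id=82: ✓ → 2968
call_id=83: ✓ → 513
call_id=84: ✓ → 263
call_id=85: ✗
call_id=86: ✓ → 3025
call_id=87: ✗
call_id=88: ✗
call_id=89: ✗
call_id=90: ✓ → 1874
call_id=91: ✓ → 122
call_id=92: ✗
line_sum = 1149 + 2968 + 513 + 263 + 3025 + 1874 + 122 = 9914

9914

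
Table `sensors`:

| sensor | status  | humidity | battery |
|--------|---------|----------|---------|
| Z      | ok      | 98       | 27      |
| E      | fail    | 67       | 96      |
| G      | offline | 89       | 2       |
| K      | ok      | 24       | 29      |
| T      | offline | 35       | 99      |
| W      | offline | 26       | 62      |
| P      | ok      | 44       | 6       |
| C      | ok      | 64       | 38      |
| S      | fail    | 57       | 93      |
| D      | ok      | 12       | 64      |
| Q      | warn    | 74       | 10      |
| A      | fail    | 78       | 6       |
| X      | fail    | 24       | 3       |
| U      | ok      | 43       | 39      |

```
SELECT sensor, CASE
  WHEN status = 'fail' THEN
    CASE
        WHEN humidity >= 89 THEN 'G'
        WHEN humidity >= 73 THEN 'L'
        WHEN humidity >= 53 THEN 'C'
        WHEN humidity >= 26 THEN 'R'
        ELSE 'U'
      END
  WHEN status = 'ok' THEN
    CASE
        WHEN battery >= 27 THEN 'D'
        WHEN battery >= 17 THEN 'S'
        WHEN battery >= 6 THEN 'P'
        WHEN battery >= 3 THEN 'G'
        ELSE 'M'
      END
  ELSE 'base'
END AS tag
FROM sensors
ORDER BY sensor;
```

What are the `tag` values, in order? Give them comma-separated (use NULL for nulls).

L, D, D, C, base, D, P, base, C, base, D, base, U, D

sensor=A: status='fail' → inner[humidity >= 73] → L
sensor=C: status='ok' → inner[battery >= 27] → D
sensor=D: status='ok' → inner[battery >= 27] → D
sensor=E: status='fail' → inner[humidity >= 53] → C
sensor=G: status='offline' → outer ELSE → base
sensor=K: status='ok' → inner[battery >= 27] → D
sensor=P: status='ok' → inner[battery >= 6] → P
sensor=Q: status='warn' → outer ELSE → base
sensor=S: status='fail' → inner[humidity >= 53] → C
sensor=T: status='offline' → outer ELSE → base
sensor=U: status='ok' → inner[battery >= 27] → D
sensor=W: status='offline' → outer ELSE → base
sensor=X: status='fail' → inner[ELSE] → U
sensor=Z: status='ok' → inner[battery >= 27] → D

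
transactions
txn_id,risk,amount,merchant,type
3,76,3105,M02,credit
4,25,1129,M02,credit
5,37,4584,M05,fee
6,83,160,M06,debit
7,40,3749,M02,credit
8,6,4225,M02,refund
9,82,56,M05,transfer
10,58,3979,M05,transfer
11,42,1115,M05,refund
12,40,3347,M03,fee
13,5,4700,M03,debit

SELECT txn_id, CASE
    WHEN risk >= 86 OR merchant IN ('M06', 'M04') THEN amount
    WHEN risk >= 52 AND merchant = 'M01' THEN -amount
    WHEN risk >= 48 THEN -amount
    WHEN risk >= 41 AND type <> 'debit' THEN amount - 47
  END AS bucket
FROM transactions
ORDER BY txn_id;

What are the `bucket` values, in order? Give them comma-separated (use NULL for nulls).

txn_id=3: risk >= 48 → -3105
txn_id=4: (no match → NULL) → NULL
txn_id=5: (no match → NULL) → NULL
txn_id=6: risk >= 86 OR merchant IN ('M06', 'M04') → 160
txn_id=7: (no match → NULL) → NULL
txn_id=8: (no match → NULL) → NULL
txn_id=9: risk >= 48 → -56
txn_id=10: risk >= 48 → -3979
txn_id=11: risk >= 41 AND type <> 'debit' → 1068
txn_id=12: (no match → NULL) → NULL
txn_id=13: (no match → NULL) → NULL

-3105, NULL, NULL, 160, NULL, NULL, -56, -3979, 1068, NULL, NULL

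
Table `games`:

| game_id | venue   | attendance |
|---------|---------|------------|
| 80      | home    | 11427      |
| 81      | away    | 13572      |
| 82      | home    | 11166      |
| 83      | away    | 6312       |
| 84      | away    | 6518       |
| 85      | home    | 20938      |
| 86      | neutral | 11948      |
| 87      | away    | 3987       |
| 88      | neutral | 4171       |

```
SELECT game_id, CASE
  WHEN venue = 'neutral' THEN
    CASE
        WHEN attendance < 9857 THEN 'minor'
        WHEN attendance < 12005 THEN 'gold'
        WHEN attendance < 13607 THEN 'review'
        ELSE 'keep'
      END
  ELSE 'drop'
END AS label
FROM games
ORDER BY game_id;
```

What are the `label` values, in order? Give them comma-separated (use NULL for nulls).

game_id=80: venue='home' → outer ELSE → drop
game_id=81: venue='away' → outer ELSE → drop
game_id=82: venue='home' → outer ELSE → drop
game_id=83: venue='away' → outer ELSE → drop
game_id=84: venue='away' → outer ELSE → drop
game_id=85: venue='home' → outer ELSE → drop
game_id=86: venue='neutral' → inner[attendance < 12005] → gold
game_id=87: venue='away' → outer ELSE → drop
game_id=88: venue='neutral' → inner[attendance < 9857] → minor

drop, drop, drop, drop, drop, drop, gold, drop, minor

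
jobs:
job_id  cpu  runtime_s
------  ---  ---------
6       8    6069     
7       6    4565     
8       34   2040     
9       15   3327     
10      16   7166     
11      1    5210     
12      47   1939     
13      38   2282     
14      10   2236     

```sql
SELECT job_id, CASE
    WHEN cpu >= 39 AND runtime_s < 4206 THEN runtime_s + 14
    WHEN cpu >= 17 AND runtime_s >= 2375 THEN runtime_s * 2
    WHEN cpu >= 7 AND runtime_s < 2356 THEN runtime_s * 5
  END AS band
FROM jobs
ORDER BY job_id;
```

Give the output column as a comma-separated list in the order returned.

NULL, NULL, 10200, NULL, NULL, NULL, 1953, 11410, 11180

job_id=6: (no match → NULL) → NULL
job_id=7: (no match → NULL) → NULL
job_id=8: cpu >= 7 AND runtime_s < 2356 → 10200
job_id=9: (no match → NULL) → NULL
job_id=10: (no match → NULL) → NULL
job_id=11: (no match → NULL) → NULL
job_id=12: cpu >= 39 AND runtime_s < 4206 → 1953
job_id=13: cpu >= 7 AND runtime_s < 2356 → 11410
job_id=14: cpu >= 7 AND runtime_s < 2356 → 11180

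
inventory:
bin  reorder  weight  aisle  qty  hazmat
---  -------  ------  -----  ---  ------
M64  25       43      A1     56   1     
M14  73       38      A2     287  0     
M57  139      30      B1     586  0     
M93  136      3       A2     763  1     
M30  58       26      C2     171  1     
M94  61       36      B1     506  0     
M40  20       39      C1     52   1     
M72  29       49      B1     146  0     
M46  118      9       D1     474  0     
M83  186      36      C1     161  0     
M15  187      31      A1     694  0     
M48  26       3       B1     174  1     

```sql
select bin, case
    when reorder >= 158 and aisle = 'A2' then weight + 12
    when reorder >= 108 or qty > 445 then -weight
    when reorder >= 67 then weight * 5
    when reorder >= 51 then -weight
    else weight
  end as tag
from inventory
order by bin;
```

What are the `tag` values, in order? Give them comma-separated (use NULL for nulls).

190, -31, -26, 39, -9, 3, -30, 43, 49, -36, -3, -36

bin=M14: reorder >= 67 → 190
bin=M15: reorder >= 108 or qty > 445 → -31
bin=M30: reorder >= 51 → -26
bin=M40: ELSE → 39
bin=M46: reorder >= 108 or qty > 445 → -9
bin=M48: ELSE → 3
bin=M57: reorder >= 108 or qty > 445 → -30
bin=M64: ELSE → 43
bin=M72: ELSE → 49
bin=M83: reorder >= 108 or qty > 445 → -36
bin=M93: reorder >= 108 or qty > 445 → -3
bin=M94: reorder >= 108 or qty > 445 → -36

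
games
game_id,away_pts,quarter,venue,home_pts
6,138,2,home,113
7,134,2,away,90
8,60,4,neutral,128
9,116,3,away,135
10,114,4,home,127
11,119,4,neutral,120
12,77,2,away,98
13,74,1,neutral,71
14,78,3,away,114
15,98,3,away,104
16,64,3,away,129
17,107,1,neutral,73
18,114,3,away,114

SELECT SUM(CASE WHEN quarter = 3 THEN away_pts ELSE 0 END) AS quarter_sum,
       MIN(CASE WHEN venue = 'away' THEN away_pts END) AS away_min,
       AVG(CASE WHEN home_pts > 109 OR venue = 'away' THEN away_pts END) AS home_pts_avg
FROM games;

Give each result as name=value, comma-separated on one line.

[quarter_sum: quarter = 3]
game_id=6: ✗
game_id=7: ✗
game_id=8: ✗
game_id=9: ✓ → 116
game_id=10: ✗
game_id=11: ✗
game_id=12: ✗
game_id=13: ✗
game_id=14: ✓ → 78
game_id=15: ✓ → 98
game_id=16: ✓ → 64
game_id=17: ✗
game_id=18: ✓ → 114
quarter_sum = 116 + 78 + 98 + 64 + 114 = 470
—
[away_min: venue = 'away']
game_id=6: ✗
game_id=7: ✓ → 134
game_id=8: ✗
game_id=9: ✓ → 116
game_id=10: ✗
game_id=11: ✗
game_id=12: ✓ → 77
game_id=13: ✗
game_id=14: ✓ → 78
game_id=15: ✓ → 98
game_id=16: ✓ → 64
game_id=17: ✗
game_id=18: ✓ → 114
away_min = MIN(134, 116, 77, 78, 98, 64, 114) = 64
—
[home_pts_avg: home_pts > 109 OR venue = 'away']
game_id=6: ✓ → 138
game_id=7: ✓ → 134
game_id=8: ✓ → 60
game_id=9: ✓ → 116
game_id=10: ✓ → 114
game_id=11: ✓ → 119
game_id=12: ✓ → 77
game_id=13: ✗
game_id=14: ✓ → 78
game_id=15: ✓ → 98
game_id=16: ✓ → 64
game_id=17: ✗
game_id=18: ✓ → 114
home_pts_avg = (138 + 134 + 60 + 116 + 114 + 119 + 77 + 78 + 98 + 64 + 114) / 11 = 101.0909090909

quarter_sum=470, away_min=64, home_pts_avg=101.0909090909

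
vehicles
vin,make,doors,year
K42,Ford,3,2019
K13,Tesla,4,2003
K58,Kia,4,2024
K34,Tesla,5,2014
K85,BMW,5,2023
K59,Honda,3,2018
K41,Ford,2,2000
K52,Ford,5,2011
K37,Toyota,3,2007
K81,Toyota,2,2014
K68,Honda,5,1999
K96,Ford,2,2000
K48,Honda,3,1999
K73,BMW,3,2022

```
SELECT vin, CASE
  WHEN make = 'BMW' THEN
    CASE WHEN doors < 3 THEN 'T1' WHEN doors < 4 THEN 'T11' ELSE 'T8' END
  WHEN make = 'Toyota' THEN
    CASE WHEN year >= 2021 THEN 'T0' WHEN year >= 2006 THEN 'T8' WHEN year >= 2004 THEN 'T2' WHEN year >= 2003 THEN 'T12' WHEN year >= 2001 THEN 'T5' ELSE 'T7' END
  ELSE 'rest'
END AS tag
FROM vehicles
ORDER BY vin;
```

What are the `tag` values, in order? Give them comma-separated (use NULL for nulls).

vin=K13: make='Tesla' → outer ELSE → rest
vin=K34: make='Tesla' → outer ELSE → rest
vin=K37: make='Toyota' → inner[year >= 2006] → T8
vin=K41: make='Ford' → outer ELSE → rest
vin=K42: make='Ford' → outer ELSE → rest
vin=K48: make='Honda' → outer ELSE → rest
vin=K52: make='Ford' → outer ELSE → rest
vin=K58: make='Kia' → outer ELSE → rest
vin=K59: make='Honda' → outer ELSE → rest
vin=K68: make='Honda' → outer ELSE → rest
vin=K73: make='BMW' → inner[doors < 4] → T11
vin=K81: make='Toyota' → inner[year >= 2006] → T8
vin=K85: make='BMW' → inner[ELSE] → T8
vin=K96: make='Ford' → outer ELSE → rest

rest, rest, T8, rest, rest, rest, rest, rest, rest, rest, T11, T8, T8, rest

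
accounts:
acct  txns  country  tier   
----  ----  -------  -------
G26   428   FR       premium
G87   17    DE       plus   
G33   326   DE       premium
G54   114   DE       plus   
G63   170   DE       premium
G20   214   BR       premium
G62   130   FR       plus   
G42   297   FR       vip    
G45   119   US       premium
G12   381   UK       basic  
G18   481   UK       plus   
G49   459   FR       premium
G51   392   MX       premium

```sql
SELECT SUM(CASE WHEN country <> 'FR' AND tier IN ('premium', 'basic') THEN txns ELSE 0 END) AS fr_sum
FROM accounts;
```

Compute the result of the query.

acct=G26: ✗
acct=G87: ✗
acct=G33: ✓ → 326
acct=G54: ✗
acct=G63: ✓ → 170
acct=G20: ✓ → 214
acct=G62: ✗
acct=G42: ✗
acct=G45: ✓ → 119
acct=G12: ✓ → 381
acct=G18: ✗
acct=G49: ✗
acct=G51: ✓ → 392
fr_sum = 326 + 170 + 214 + 119 + 381 + 392 = 1602

1602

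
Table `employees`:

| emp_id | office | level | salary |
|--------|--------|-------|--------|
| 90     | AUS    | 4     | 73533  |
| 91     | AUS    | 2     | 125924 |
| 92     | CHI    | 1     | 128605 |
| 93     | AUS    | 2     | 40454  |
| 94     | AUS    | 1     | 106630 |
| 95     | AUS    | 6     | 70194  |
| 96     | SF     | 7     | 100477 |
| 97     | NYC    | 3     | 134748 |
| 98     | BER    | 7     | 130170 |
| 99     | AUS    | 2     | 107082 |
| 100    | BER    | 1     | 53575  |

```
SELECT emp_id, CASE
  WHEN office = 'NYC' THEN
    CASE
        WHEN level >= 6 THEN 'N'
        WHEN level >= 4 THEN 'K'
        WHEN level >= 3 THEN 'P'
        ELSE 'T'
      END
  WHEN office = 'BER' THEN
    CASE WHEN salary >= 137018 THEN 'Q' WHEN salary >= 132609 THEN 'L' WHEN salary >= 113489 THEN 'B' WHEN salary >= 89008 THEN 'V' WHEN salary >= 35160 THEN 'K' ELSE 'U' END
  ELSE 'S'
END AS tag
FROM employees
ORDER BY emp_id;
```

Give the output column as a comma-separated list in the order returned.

emp_id=90: office='AUS' → outer ELSE → S
emp_id=91: office='AUS' → outer ELSE → S
emp_id=92: office='CHI' → outer ELSE → S
emp_id=93: office='AUS' → outer ELSE → S
emp_id=94: office='AUS' → outer ELSE → S
emp_id=95: office='AUS' → outer ELSE → S
emp_id=96: office='SF' → outer ELSE → S
emp_id=97: office='NYC' → inner[level >= 3] → P
emp_id=98: office='BER' → inner[salary >= 113489] → B
emp_id=99: office='AUS' → outer ELSE → S
emp_id=100: office='BER' → inner[salary >= 35160] → K

S, S, S, S, S, S, S, P, B, S, K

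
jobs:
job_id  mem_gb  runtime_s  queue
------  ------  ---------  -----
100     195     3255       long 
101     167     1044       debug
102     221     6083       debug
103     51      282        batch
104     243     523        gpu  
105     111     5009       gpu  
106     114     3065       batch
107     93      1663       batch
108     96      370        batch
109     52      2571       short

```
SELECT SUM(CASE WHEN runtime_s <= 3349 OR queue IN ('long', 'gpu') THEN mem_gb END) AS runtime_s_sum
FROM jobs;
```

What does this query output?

job_id=100: ✓ → 195
job_id=101: ✓ → 167
job_id=102: ✗
job_id=103: ✓ → 51
job_id=104: ✓ → 243
job_id=105: ✓ → 111
job_id=106: ✓ → 114
job_id=107: ✓ → 93
job_id=108: ✓ → 96
job_id=109: ✓ → 52
runtime_s_sum = 195 + 167 + 51 + 243 + 111 + 114 + 93 + 96 + 52 = 1122

1122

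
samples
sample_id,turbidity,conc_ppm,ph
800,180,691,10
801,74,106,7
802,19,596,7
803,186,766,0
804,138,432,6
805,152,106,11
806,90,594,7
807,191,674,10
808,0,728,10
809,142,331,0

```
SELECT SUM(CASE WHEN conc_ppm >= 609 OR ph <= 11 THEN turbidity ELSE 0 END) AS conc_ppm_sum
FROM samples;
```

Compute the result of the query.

sample_id=800: ✓ → 180
sample_id=801: ✓ → 74
sample_id=802: ✓ → 19
sample_id=803: ✓ → 186
sample_id=804: ✓ → 138
sample_id=805: ✓ → 152
sample_id=806: ✓ → 90
sample_id=807: ✓ → 191
sample_id=808: ✓ → 0
sample_id=809: ✓ → 142
conc_ppm_sum = 180 + 74 + 19 + 186 + 138 + 152 + 90 + 191 + 142 = 1172

1172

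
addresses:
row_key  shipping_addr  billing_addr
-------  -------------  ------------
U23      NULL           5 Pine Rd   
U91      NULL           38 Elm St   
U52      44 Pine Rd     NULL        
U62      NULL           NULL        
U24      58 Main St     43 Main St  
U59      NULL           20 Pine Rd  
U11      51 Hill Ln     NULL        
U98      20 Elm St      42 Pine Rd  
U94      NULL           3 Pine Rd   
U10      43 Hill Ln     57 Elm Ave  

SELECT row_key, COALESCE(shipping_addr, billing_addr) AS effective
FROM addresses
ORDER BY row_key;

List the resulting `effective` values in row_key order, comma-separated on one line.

43 Hill Ln, 51 Hill Ln, 5 Pine Rd, 58 Main St, 44 Pine Rd, 20 Pine Rd, NULL, 38 Elm St, 3 Pine Rd, 20 Elm St

row_key=U10: shipping_addr=43 Hill Ln → 43 Hill Ln
row_key=U11: shipping_addr=51 Hill Ln → 51 Hill Ln
row_key=U23: shipping_addr=NULL, billing_addr=5 Pine Rd → 5 Pine Rd
row_key=U24: shipping_addr=58 Main St → 58 Main St
row_key=U52: shipping_addr=44 Pine Rd → 44 Pine Rd
row_key=U59: shipping_addr=NULL, billing_addr=20 Pine Rd → 20 Pine Rd
row_key=U62: shipping_addr=NULL, billing_addr=NULL (all NULL) → NULL
row_key=U91: shipping_addr=NULL, billing_addr=38 Elm St → 38 Elm St
row_key=U94: shipping_addr=NULL, billing_addr=3 Pine Rd → 3 Pine Rd
row_key=U98: shipping_addr=20 Elm St → 20 Elm St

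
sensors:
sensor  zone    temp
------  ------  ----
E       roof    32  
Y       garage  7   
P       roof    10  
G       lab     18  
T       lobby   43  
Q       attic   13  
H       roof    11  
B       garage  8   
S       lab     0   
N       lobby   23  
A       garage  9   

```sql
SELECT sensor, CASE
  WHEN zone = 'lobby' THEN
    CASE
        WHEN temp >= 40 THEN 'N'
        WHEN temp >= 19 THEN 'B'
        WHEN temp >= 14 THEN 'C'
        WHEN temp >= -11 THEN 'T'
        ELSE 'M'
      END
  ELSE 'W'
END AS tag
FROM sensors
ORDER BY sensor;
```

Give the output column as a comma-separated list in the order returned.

W, W, W, W, W, B, W, W, W, N, W

sensor=A: zone='garage' → outer ELSE → W
sensor=B: zone='garage' → outer ELSE → W
sensor=E: zone='roof' → outer ELSE → W
sensor=G: zone='lab' → outer ELSE → W
sensor=H: zone='roof' → outer ELSE → W
sensor=N: zone='lobby' → inner[temp >= 19] → B
sensor=P: zone='roof' → outer ELSE → W
sensor=Q: zone='attic' → outer ELSE → W
sensor=S: zone='lab' → outer ELSE → W
sensor=T: zone='lobby' → inner[temp >= 40] → N
sensor=Y: zone='garage' → outer ELSE → W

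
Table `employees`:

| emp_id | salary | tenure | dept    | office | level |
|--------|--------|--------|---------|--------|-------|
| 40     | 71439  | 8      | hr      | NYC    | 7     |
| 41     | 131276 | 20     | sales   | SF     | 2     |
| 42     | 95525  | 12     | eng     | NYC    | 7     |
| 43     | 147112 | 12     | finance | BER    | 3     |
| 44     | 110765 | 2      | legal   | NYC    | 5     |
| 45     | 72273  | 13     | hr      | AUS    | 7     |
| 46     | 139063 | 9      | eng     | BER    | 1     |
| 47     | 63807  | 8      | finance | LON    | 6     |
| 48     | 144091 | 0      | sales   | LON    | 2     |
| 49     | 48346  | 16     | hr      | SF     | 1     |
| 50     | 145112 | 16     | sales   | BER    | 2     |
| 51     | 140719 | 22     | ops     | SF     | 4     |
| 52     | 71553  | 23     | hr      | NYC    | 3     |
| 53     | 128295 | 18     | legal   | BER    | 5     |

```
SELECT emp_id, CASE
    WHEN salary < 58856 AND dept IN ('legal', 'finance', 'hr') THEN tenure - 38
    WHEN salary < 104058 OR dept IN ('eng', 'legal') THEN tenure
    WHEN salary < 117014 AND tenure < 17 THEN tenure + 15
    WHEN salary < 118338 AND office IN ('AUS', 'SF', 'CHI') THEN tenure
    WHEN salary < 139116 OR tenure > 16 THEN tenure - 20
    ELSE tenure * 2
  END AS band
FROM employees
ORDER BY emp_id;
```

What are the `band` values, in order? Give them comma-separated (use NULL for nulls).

8, 0, 12, 24, 2, 13, 9, 8, 0, -22, 32, 2, 23, 18

emp_id=40: salary < 104058 OR dept IN ('eng', 'legal') → 8
emp_id=41: salary < 139116 OR tenure > 16 → 0
emp_id=42: salary < 104058 OR dept IN ('eng', 'legal') → 12
emp_id=43: ELSE → 24
emp_id=44: salary < 104058 OR dept IN ('eng', 'legal') → 2
emp_id=45: salary < 104058 OR dept IN ('eng', 'legal') → 13
emp_id=46: salary < 104058 OR dept IN ('eng', 'legal') → 9
emp_id=47: salary < 104058 OR dept IN ('eng', 'legal') → 8
emp_id=48: ELSE → 0
emp_id=49: salary < 58856 AND dept IN ('legal', 'finance', 'hr') → -22
emp_id=50: ELSE → 32
emp_id=51: salary < 139116 OR tenure > 16 → 2
emp_id=52: salary < 104058 OR dept IN ('eng', 'legal') → 23
emp_id=53: salary < 104058 OR dept IN ('eng', 'legal') → 18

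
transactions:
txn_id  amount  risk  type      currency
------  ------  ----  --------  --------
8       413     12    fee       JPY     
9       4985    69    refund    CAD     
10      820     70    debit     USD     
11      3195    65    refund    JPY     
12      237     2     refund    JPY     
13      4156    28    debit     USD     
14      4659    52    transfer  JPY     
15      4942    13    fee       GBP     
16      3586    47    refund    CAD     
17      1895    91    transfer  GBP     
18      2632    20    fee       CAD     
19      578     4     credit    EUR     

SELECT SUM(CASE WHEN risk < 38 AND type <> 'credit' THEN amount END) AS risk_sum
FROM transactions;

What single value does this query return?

12380

txn_id=8: ✓ → 413
txn_id=9: ✗
txn_id=10: ✗
txn_id=11: ✗
txn_id=12: ✓ → 237
txn_id=13: ✓ → 4156
txn_id=14: ✗
txn_id=15: ✓ → 4942
txn_id=16: ✗
txn_id=17: ✗
txn_id=18: ✓ → 2632
txn_id=19: ✗
risk_sum = 413 + 237 + 4156 + 4942 + 2632 = 12380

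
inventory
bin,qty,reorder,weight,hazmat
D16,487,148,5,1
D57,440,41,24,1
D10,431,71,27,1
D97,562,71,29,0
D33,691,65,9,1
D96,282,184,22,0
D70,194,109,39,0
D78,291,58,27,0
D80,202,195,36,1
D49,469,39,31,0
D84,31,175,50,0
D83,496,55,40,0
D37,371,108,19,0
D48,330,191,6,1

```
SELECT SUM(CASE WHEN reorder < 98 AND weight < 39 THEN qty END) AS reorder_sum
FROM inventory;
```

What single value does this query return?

bin=D16: ✗
bin=D57: ✓ → 440
bin=D10: ✓ → 431
bin=D97: ✓ → 562
bin=D33: ✓ → 691
bin=D96: ✗
bin=D70: ✗
bin=D78: ✓ → 291
bin=D80: ✗
bin=D49: ✓ → 469
bin=D84: ✗
bin=D83: ✗
bin=D37: ✗
bin=D48: ✗
reorder_sum = 440 + 431 + 562 + 691 + 291 + 469 = 2884

2884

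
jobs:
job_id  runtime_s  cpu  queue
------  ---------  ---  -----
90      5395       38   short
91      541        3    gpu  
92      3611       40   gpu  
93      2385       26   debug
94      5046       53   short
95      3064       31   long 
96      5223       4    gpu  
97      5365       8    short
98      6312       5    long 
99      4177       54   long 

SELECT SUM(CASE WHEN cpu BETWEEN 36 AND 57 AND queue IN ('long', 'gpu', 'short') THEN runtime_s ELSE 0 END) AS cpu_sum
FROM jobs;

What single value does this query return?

18229

job_id=90: ✓ → 5395
job_id=91: ✗
job_id=92: ✓ → 3611
job_id=93: ✗
job_id=94: ✓ → 5046
job_id=95: ✗
job_id=96: ✗
job_id=97: ✗
job_id=98: ✗
job_id=99: ✓ → 4177
cpu_sum = 5395 + 3611 + 5046 + 4177 = 18229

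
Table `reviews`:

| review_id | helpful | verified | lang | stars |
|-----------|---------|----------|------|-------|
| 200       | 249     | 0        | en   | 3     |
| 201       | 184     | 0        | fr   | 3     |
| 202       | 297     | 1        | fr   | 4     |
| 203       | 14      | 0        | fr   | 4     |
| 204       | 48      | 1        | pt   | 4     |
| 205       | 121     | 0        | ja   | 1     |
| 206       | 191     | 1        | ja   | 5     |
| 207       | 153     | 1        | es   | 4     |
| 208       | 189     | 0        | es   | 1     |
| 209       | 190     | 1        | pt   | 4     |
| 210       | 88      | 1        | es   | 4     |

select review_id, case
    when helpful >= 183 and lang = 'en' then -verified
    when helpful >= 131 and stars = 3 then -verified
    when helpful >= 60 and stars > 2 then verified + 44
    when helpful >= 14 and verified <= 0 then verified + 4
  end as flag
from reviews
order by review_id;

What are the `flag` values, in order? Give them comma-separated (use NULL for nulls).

review_id=200: helpful >= 183 and lang = 'en' → 0
review_id=201: helpful >= 131 and stars = 3 → 0
review_id=202: helpful >= 60 and stars > 2 → 45
review_id=203: helpful >= 14 and verified <= 0 → 4
review_id=204: (no match → NULL) → NULL
review_id=205: helpful >= 14 and verified <= 0 → 4
review_id=206: helpful >= 60 and stars > 2 → 45
review_id=207: helpful >= 60 and stars > 2 → 45
review_id=208: helpful >= 14 and verified <= 0 → 4
review_id=209: helpful >= 60 and stars > 2 → 45
review_id=210: helpful >= 60 and stars > 2 → 45

0, 0, 45, 4, NULL, 4, 45, 45, 4, 45, 45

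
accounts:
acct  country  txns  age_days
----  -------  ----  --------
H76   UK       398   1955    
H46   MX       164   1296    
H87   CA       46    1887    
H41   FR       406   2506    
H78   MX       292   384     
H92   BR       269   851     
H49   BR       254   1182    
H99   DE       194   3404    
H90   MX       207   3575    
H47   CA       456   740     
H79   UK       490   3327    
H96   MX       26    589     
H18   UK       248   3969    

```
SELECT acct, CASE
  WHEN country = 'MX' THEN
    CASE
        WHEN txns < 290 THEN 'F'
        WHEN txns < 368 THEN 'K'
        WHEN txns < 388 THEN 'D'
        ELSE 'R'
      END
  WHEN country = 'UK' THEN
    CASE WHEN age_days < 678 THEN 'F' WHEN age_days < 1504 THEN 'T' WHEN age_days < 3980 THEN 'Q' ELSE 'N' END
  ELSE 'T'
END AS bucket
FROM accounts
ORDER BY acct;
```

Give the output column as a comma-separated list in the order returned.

Q, T, F, T, T, Q, K, Q, T, F, T, F, T

acct=H18: country='UK' → inner[age_days < 3980] → Q
acct=H41: country='FR' → outer ELSE → T
acct=H46: country='MX' → inner[txns < 290] → F
acct=H47: country='CA' → outer ELSE → T
acct=H49: country='BR' → outer ELSE → T
acct=H76: country='UK' → inner[age_days < 3980] → Q
acct=H78: country='MX' → inner[txns < 368] → K
acct=H79: country='UK' → inner[age_days < 3980] → Q
acct=H87: country='CA' → outer ELSE → T
acct=H90: country='MX' → inner[txns < 290] → F
acct=H92: country='BR' → outer ELSE → T
acct=H96: country='MX' → inner[txns < 290] → F
acct=H99: country='DE' → outer ELSE → T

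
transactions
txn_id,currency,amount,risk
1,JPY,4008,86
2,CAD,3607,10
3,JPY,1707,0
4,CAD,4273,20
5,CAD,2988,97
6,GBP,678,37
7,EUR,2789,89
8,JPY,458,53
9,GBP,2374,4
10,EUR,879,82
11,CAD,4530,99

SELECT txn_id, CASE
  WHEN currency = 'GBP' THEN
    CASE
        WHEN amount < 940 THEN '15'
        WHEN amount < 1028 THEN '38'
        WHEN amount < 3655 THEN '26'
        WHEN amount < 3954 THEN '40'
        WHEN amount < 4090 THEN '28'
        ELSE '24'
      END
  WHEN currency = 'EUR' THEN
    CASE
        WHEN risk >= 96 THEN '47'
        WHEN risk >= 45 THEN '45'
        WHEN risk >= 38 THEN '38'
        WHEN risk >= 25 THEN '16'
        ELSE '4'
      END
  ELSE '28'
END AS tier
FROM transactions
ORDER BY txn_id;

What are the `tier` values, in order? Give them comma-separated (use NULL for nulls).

txn_id=1: currency='JPY' → outer ELSE → 28
txn_id=2: currency='CAD' → outer ELSE → 28
txn_id=3: currency='JPY' → outer ELSE → 28
txn_id=4: currency='CAD' → outer ELSE → 28
txn_id=5: currency='CAD' → outer ELSE → 28
txn_id=6: currency='GBP' → inner[amount < 940] → 15
txn_id=7: currency='EUR' → inner[risk >= 45] → 45
txn_id=8: currency='JPY' → outer ELSE → 28
txn_id=9: currency='GBP' → inner[amount < 3655] → 26
txn_id=10: currency='EUR' → inner[risk >= 45] → 45
txn_id=11: currency='CAD' → outer ELSE → 28

28, 28, 28, 28, 28, 15, 45, 28, 26, 45, 28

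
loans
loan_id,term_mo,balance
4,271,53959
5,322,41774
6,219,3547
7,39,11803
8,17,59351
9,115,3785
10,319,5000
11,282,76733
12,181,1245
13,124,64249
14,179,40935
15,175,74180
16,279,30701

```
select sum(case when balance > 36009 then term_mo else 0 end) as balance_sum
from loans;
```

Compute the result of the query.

loan_id=4: ✓ → 271
loan_id=5: ✓ → 322
loan_id=6: ✗
loan_id=7: ✗
loan_id=8: ✓ → 17
loan_id=9: ✗
loan_id=10: ✗
loan_id=11: ✓ → 282
loan_id=12: ✗
loan_id=13: ✓ → 124
loan_id=14: ✓ → 179
loan_id=15: ✓ → 175
loan_id=16: ✗
balance_sum = 271 + 322 + 17 + 282 + 124 + 179 + 175 = 1370

1370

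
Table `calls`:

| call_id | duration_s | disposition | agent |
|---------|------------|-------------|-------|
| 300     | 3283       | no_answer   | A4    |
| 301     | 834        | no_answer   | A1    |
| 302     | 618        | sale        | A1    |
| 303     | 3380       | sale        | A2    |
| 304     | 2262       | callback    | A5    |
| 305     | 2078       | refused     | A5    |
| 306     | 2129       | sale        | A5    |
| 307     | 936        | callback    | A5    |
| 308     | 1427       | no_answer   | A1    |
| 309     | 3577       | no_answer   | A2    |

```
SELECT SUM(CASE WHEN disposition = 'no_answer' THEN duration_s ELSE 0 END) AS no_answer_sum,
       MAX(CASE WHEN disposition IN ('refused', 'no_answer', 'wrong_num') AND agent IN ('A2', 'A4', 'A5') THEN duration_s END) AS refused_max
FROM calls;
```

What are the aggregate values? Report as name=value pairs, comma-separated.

[no_answer_sum: disposition = 'no_answer']
call_id=300: ✓ → 3283
call_id=301: ✓ → 834
call_id=302: ✗
call_id=303: ✗
call_id=304: ✗
call_id=305: ✗
call_id=306: ✗
call_id=307: ✗
call_id=308: ✓ → 1427
call_id=309: ✓ → 3577
no_answer_sum = 3283 + 834 + 1427 + 3577 = 9121
—
[refused_max: disposition IN ('refused', 'no_answer', 'wrong_num') AND agent IN ('A2', 'A4', 'A5')]
call_id=300: ✓ → 3283
call_id=301: ✗
call_id=302: ✗
call_id=303: ✗
call_id=304: ✗
call_id=305: ✓ → 2078
call_id=306: ✗
call_id=307: ✗
call_id=308: ✗
call_id=309: ✓ → 3577
refused_max = MAX(3283, 2078, 3577) = 3577

no_answer_sum=9121, refused_max=3577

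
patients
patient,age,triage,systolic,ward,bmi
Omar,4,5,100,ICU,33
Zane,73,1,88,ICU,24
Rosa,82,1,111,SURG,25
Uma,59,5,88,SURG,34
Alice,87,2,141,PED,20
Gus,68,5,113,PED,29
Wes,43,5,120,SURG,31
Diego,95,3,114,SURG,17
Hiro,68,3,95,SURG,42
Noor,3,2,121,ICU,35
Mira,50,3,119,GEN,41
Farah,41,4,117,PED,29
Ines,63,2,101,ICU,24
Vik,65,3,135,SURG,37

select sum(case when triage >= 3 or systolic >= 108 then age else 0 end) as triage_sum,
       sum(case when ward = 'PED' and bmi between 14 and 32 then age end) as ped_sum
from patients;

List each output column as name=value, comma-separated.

[triage_sum: triage >= 3 or systolic >= 108]
patient=Omar: ✓ → 4
patient=Zane: ✗
patient=Rosa: ✓ → 82
patient=Uma: ✓ → 59
patient=Alice: ✓ → 87
patient=Gus: ✓ → 68
patient=Wes: ✓ → 43
patient=Diego: ✓ → 95
patient=Hiro: ✓ → 68
patient=Noor: ✓ → 3
patient=Mira: ✓ → 50
patient=Farah: ✓ → 41
patient=Ines: ✗
patient=Vik: ✓ → 65
triage_sum = 4 + 82 + 59 + 87 + 68 + 43 + 95 + 68 + 3 + 50 + 41 + 65 = 665
—
[ped_sum: ward = 'PED' and bmi between 14 and 32]
patient=Omar: ✗
patient=Zane: ✗
patient=Rosa: ✗
patient=Uma: ✗
patient=Alice: ✓ → 87
patient=Gus: ✓ → 68
patient=Wes: ✗
patient=Diego: ✗
patient=Hiro: ✗
patient=Noor: ✗
patient=Mira: ✗
patient=Farah: ✓ → 41
patient=Ines: ✗
patient=Vik: ✗
ped_sum = 87 + 68 + 41 = 196

triage_sum=665, ped_sum=196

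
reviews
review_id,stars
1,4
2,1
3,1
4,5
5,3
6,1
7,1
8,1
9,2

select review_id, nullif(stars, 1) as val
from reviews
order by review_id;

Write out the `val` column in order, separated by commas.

review_id=1: stars=4 vs 1: differ → 4
review_id=2: stars=1 vs 1: equal → NULL
review_id=3: stars=1 vs 1: equal → NULL
review_id=4: stars=5 vs 1: differ → 5
review_id=5: stars=3 vs 1: differ → 3
review_id=6: stars=1 vs 1: equal → NULL
review_id=7: stars=1 vs 1: equal → NULL
review_id=8: stars=1 vs 1: equal → NULL
review_id=9: stars=2 vs 1: differ → 2

4, NULL, NULL, 5, 3, NULL, NULL, NULL, 2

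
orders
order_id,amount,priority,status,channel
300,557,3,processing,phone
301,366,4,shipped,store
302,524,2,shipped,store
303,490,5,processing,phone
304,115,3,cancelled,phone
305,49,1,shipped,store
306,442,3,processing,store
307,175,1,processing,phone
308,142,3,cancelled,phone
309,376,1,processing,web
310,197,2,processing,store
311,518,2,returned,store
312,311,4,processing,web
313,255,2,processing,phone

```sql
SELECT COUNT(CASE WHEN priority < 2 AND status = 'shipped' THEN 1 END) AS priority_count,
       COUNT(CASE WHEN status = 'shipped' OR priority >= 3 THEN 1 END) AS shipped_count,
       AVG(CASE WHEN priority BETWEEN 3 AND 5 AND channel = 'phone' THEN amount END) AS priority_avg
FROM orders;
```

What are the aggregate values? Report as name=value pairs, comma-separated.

priority_count=1, shipped_count=9, priority_avg=326

[priority_count: priority < 2 AND status = 'shipped']
order_id=300: ✗
order_id=301: ✗
order_id=302: ✗
order_id=303: ✗
order_id=304: ✗
order_id=305: ✓ → 1
order_id=306: ✗
order_id=307: ✗
order_id=308: ✗
order_id=309: ✗
order_id=310: ✗
order_id=311: ✗
order_id=312: ✗
order_id=313: ✗
priority_count = COUNT(1) = 1
—
[shipped_count: status = 'shipped' OR priority >= 3]
order_id=300: ✓ → 1
order_id=301: ✓ → 1
order_id=302: ✓ → 1
order_id=303: ✓ → 1
order_id=304: ✓ → 1
order_id=305: ✓ → 1
order_id=306: ✓ → 1
order_id=307: ✗
order_id=308: ✓ → 1
order_id=309: ✗
order_id=310: ✗
order_id=311: ✗
order_id=312: ✓ → 1
order_id=313: ✗
shipped_count = COUNT(1, 1, 1, 1, 1, 1, 1, 1, 1) = 9
—
[priority_avg: priority BETWEEN 3 AND 5 AND channel = 'phone']
order_id=300: ✓ → 557
order_id=301: ✗
order_id=302: ✗
order_id=303: ✓ → 490
order_id=304: ✓ → 115
order_id=305: ✗
order_id=306: ✗
order_id=307: ✗
order_id=308: ✓ → 142
order_id=309: ✗
order_id=310: ✗
order_id=311: ✗
order_id=312: ✗
order_id=313: ✗
priority_avg = (557 + 490 + 115 + 142) / 4 = 326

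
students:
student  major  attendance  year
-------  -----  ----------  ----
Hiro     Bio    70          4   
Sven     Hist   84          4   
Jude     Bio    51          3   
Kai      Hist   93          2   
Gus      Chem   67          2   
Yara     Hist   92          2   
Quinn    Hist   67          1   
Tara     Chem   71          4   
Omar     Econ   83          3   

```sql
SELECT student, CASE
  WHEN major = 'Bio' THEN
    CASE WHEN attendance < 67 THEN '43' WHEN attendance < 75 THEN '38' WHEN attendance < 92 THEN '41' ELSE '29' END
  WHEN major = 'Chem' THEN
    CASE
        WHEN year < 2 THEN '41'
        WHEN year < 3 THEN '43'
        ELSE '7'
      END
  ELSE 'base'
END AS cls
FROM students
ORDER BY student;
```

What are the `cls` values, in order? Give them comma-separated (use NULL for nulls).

student=Gus: major='Chem' → inner[year < 3] → 43
student=Hiro: major='Bio' → inner[attendance < 75] → 38
student=Jude: major='Bio' → inner[attendance < 67] → 43
student=Kai: major='Hist' → outer ELSE → base
student=Omar: major='Econ' → outer ELSE → base
student=Quinn: major='Hist' → outer ELSE → base
student=Sven: major='Hist' → outer ELSE → base
student=Tara: major='Chem' → inner[ELSE] → 7
student=Yara: major='Hist' → outer ELSE → base

43, 38, 43, base, base, base, base, 7, base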